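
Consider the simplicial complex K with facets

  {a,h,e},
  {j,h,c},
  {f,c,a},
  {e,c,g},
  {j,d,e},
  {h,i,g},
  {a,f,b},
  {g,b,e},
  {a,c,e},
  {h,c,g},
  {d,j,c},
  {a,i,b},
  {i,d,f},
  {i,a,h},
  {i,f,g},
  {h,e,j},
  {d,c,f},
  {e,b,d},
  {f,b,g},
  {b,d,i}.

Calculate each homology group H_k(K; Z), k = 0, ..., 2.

Fix the vertex order a < b < c < d < e < f < g < h < i < j and write every simplex with vertices in increasing order. Then dim K = 2 and the simplices of K are:

  0-simplices (10): a, b, c, d, e, f, g, h, i, j
  1-simplices (30): ab, ac, ae, af, ah, ai, bd, be, bf, bg, bi, cd, ce, cf, cg, ch, cj, de, df, di, dj, eg, eh, ej, fg, fi, gh, gi, hi, hj
  2-simplices (20): abf, abi, ace, acf, aeh, ahi, bde, bdi, beg, bfg, cdf, cdj, ceg, cgh, chj, dej, dfi, ehj, fgi, ghi

giving chain groups C_0 ≅ Z^10, C_1 ≅ Z^30, C_2 ≅ Z^20.

∂_1: C_1 → C_0 maps an edge to its endpoints' difference, ∂[p,q] = q − p. For instance
  ∂ae = e − a.
The 10×30 boundary matrix has rank 9 and Smith normal form diag(1,1,1,1,1,1,1,1,1).

Boundary ∂_2: C_2 → C_1 sends each 2-simplex [p,q,r] to [q,r] − [p,r] + [p,q]. For instance
  ∂bfg = fg − bg + bf,
  ∂chj = hj − cj + ch.
This gives a 30×20 integer matrix of rank 20; reducing to Smith normal form yields diagonal entries (1,1,1,1,1,1,1,1,1,1,1,1,1,1,1,1,1,1,1,2).

Reading off H_k = ker ∂_k / im ∂_{k+1}:

  H_0: rank C_0 − rank ∂_1 = 10 − 9 = 1, and the invariant factors of ∂_1 are all 1, so H_0 = Z.
  H_1: rank ker ∂_1 − rank ∂_2 = (30 − 9) − 20 = 1, and ∂_2 has invariant factor 2 > 1, so H_1 = Z ⊕ Z/2.
  H_2: rank ker ∂_2 − rank ∂_3 = (20 − 20) − 0 = 0, and there is no ∂_3, so H_2 = 0.

As a check, the Euler characteristic is 10 − 30 + 20 = 0, which agrees with 1 − 1 + 0 = 0.

H_0 = Z,  H_1 = Z ⊕ Z/2,  H_2 = 0.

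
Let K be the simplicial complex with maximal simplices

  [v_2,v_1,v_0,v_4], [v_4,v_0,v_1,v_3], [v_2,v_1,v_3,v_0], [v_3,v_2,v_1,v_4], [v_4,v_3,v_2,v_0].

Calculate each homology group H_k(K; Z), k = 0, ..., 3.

H_0 = Z,  H_1 = 0,  H_2 = 0,  H_3 = Z.

Fix the vertex order v_0 < v_1 < v_2 < v_3 < v_4 and write every simplex with vertices in increasing order. Then dim K = 3 and the simplices of K are:

  0-simplices (5): [v_0], [v_1], [v_2], [v_3], [v_4]
  1-simplices (10): [v_0,v_1], [v_0,v_2], [v_0,v_3], [v_0,v_4], [v_1,v_2], [v_1,v_3], [v_1,v_4], [v_2,v_3], [v_2,v_4], [v_3,v_4]
  2-simplices (10): [v_0,v_1,v_2], [v_0,v_1,v_3], [v_0,v_1,v_4], [v_0,v_2,v_3], [v_0,v_2,v_4], [v_0,v_3,v_4], [v_1,v_2,v_3], [v_1,v_2,v_4], [v_1,v_3,v_4], [v_2,v_3,v_4]
  3-simplices (5): [v_0,v_1,v_2,v_3], [v_0,v_1,v_2,v_4], [v_0,v_1,v_3,v_4], [v_0,v_2,v_3,v_4], [v_1,v_2,v_3,v_4]

so the chain groups are C_0 ≅ Z^5, C_1 ≅ Z^10, C_2 ≅ Z^10, C_3 ≅ Z^5.

∂_1: C_1 → C_0 maps an edge to its endpoints' difference, ∂[p,q] = q − p.
As a 5×10 matrix over Z this has rank 4, with invariant factors (1,1,1,1).

∂_2: C_2 → C_1 maps a triangle to the signed sum of its edges. For instance
  ∂[v_0,v_1,v_4] = [v_1,v_4] − [v_0,v_4] + [v_0,v_1],
  ∂[v_0,v_1,v_2] = [v_1,v_2] − [v_0,v_2] + [v_0,v_1].
As a 10×10 matrix over Z this has rank 6, with invariant factors (1,1,1,1,1,1).

Boundary ∂_3: C_3 → C_2 sends each 3-simplex σ to the alternating sum Σ_i (−1)^i (σ with its i-th vertex removed). For instance
  ∂[v_0,v_1,v_2,v_3] = [v_1,v_2,v_3] − [v_0,v_2,v_3] + [v_0,v_1,v_3] − [v_0,v_1,v_2],
  ∂[v_0,v_1,v_2,v_4] = [v_1,v_2,v_4] − [v_0,v_2,v_4] + [v_0,v_1,v_4] − [v_0,v_1,v_2].
The 10×5 boundary matrix has rank 4 and Smith normal form diag(1,1,1,1).

Now H_k = ker ∂_k / im ∂_{k+1}, so:

  H_0: rank C_0 − rank ∂_1 = 5 − 4 = 1, and the invariant factors of ∂_1 are all 1, so H_0 = Z.
  H_1: rank ker ∂_1 − rank ∂_2 = (10 − 4) − 6 = 0, and the invariant factors of ∂_2 are all 1, so H_1 = 0.
  H_2: rank ker ∂_2 − rank ∂_3 = (10 − 6) − 4 = 0, and the invariant factors of ∂_3 are all 1, so H_2 = 0.
  H_3: rank ker ∂_3 − rank ∂_4 = (5 − 4) − 0 = 1, and there is no ∂_4, so H_3 = Z.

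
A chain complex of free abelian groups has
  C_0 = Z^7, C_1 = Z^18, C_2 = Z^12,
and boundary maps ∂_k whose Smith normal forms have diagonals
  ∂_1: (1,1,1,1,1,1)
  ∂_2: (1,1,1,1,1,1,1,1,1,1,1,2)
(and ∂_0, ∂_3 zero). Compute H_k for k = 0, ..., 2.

H_0: b_0 = 7 − 0 − 6 = 1; torsion from ∂_1 factors > 1: none. So H_0 ≅ Z.
H_1: b_1 = 18 − 6 − 12 = 0; torsion from ∂_2 factors > 1: [2]. So H_1 ≅ Z/2Z.
H_2: b_2 = 12 − 12 − 0 = 0; torsion from ∂_3 factors > 1: none. So H_2 ≅ 0.

H_0 ≅ Z,  H_1 ≅ Z/2Z,  H_2 = 0.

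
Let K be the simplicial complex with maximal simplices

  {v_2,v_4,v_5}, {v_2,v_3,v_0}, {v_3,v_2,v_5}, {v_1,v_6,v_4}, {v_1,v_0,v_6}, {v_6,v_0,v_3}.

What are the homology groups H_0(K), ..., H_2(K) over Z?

H_0 = Z,  H_1 = Z,  H_2 = 0.

Fix the vertex order v_0 < v_1 < v_2 < v_3 < v_4 < v_5 < v_6 and write every simplex with vertices in increasing order. Then dim K = 2 and the simplices of K are:

  0-simplices (7): [v_0], [v_1], [v_2], [v_3], [v_4], [v_5], [v_6]
  1-simplices (13): [v_0,v_1], [v_0,v_2], [v_0,v_3], [v_0,v_6], [v_1,v_4], [v_1,v_6], [v_2,v_3], [v_2,v_4], [v_2,v_5], [v_3,v_5], [v_3,v_6], [v_4,v_5], [v_4,v_6]
  2-simplices (6): [v_0,v_1,v_6], [v_0,v_2,v_3], [v_0,v_3,v_6], [v_1,v_4,v_6], [v_2,v_3,v_5], [v_2,v_4,v_5]

so the chain groups are C_0 ≅ Z^7, C_1 ≅ Z^13, C_2 ≅ Z^6.

Boundary ∂_1: C_1 → C_0 sends each edge [p,q] (with p < q) to q − p. For instance
  ∂[v_3,v_5] = [v_5] − [v_3].
The 7×13 boundary matrix has rank 6 and Smith normal form diag(1,1,1,1,1,1).

Boundary ∂_2: C_2 → C_1 acts by ∂[p,q,r] = [q,r] − [p,r] + [p,q]. For instance
  ∂[v_1,v_4,v_6] = [v_4,v_6] − [v_1,v_6] + [v_1,v_4],
  ∂[v_2,v_4,v_5] = [v_4,v_5] − [v_2,v_5] + [v_2,v_4].
The resulting 13×6 matrix has rank 6, and its Smith normal form has invariant factors (1,1,1,1,1,1).

Now H_k = ker ∂_k / im ∂_{k+1}, so:

  H_0: rank C_0 − rank ∂_1 = 7 − 6 = 1, and the invariant factors of ∂_1 are all 1, so H_0 = Z.
  H_1: rank ker ∂_1 − rank ∂_2 = (13 − 6) − 6 = 1, and the invariant factors of ∂_2 are all 1, so H_1 = Z.
  H_2: rank ker ∂_2 − rank ∂_3 = (6 − 6) − 0 = 0, and there is no ∂_3, so H_2 = 0.

As a check, the Euler characteristic is 7 − 13 + 6 = 0, which agrees with 1 − 1 + 0 = 0.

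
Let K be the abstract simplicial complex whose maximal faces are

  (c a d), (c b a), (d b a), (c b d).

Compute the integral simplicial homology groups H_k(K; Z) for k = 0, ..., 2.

Order the vertices as a < b < c < d. Listing each simplex with vertices in this order, K has dimension 2 with simplices:

  0-simplices (4): a, b, c, d
  1-simplices (6): ab, ac, ad, bc, bd, cd
  2-simplices (4): abc, abd, acd, bcd

so the chain groups are C_0 ≅ Z^4, C_1 ≅ Z^6, C_2 ≅ Z^4.

The boundary map ∂_1: C_1 → C_0 maps an edge to its endpoints' difference, ∂[p,q] = q − p. For instance
  ∂ac = c − a.
The resulting 4×6 matrix has rank 3, and its Smith normal form has invariant factors (1,1,1).

Boundary ∂_2: C_2 → C_1 sends each 2-simplex [p,q,r] to [q,r] − [p,r] + [p,q]. For instance
  ∂acd = cd − ad + ac,
  ∂abd = bd − ad + ab.
The 6×4 boundary matrix has rank 3 and Smith normal form diag(1,1,1).

Now H_k = ker ∂_k / im ∂_{k+1}, so:

  H_0: rank C_0 − rank ∂_1 = 4 − 3 = 1, and the invariant factors of ∂_1 are all 1, so H_0 = Z.
  H_1: rank ker ∂_1 − rank ∂_2 = (6 − 3) − 3 = 0, and the invariant factors of ∂_2 are all 1, so H_1 = 0.
  H_2: rank ker ∂_2 − rank ∂_3 = (4 − 3) − 0 = 1, and there is no ∂_3, so H_2 = Z.

As a check, the Euler characteristic is 4 − 6 + 4 = 2, which agrees with 1 − 0 + 1 = 2.

H_0 = Z,  H_1 = 0,  H_2 = Z.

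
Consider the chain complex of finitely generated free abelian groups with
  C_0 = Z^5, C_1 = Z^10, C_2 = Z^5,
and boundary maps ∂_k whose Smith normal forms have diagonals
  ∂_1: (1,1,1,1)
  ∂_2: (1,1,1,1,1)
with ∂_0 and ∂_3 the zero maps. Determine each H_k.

H_0: b_0 = 5 − 0 − 4 = 1; torsion from ∂_1 factors > 1: none. So H_0 = Z.
H_1: b_1 = 10 − 4 − 5 = 1; torsion from ∂_2 factors > 1: none. So H_1 = Z.
H_2: b_2 = 5 − 5 − 0 = 0; torsion from ∂_3 factors > 1: none. So H_2 = 0.

H_0 = Z,  H_1 = Z,  H_2 = 0.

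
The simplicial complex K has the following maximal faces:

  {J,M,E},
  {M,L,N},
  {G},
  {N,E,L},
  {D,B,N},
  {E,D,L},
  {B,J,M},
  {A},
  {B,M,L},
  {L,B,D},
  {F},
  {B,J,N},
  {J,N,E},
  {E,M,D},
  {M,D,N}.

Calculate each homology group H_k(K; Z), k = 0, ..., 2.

Take the total order A < B < D < E < F < G < J < L < M < N on the vertex set. Then K (dimension 2) consists of the simplices:

  0-simplices (10): A, B, D, E, F, G, J, L, M, N
  1-simplices (18): BD, BJ, BL, BM, BN, DE, DL, DM, DN, EJ, EL, EM, EN, JM, JN, LM, LN, MN
  2-simplices (12): BDL, BDN, BJM, BJN, BLM, DEL, DEM, DMN, EJM, EJN, ELN, LMN

Hence C_0 ≅ Z^10, C_1 ≅ Z^18, C_2 ≅ Z^12.

∂_1: C_1 → C_0 sends each edge [p,q] (with p < q) to q − p. For instance
  ∂BL = L − B.
The resulting 10×18 matrix has rank 6, and its Smith normal form has invariant factors (1,1,1,1,1,1).

∂_2: C_2 → C_1 acts by ∂[p,q,r] = [q,r] − [p,r] + [p,q]. For instance
  ∂DMN = MN − DN + DM,
  ∂ELN = LN − EN + EL.
This gives a 18×12 integer matrix of rank 12; reducing to Smith normal form yields diagonal entries (1,1,1,1,1,1,1,1,1,1,1,2).

Now H_k = ker ∂_k / im ∂_{k+1}, so:

  H_0: rank C_0 − rank ∂_1 = 10 − 6 = 4, and the invariant factors of ∂_1 are all 1, so H_0 = Z^4.
  H_1: rank ker ∂_1 − rank ∂_2 = (18 − 6) − 12 = 0, and ∂_2 has invariant factor 2 > 1, so H_1 = Z/2.
  H_2: rank ker ∂_2 − rank ∂_3 = (12 − 12) − 0 = 0, and there is no ∂_3, so H_2 = 0.

H_0 = Z^4,  H_1 = Z/2,  H_2 = 0.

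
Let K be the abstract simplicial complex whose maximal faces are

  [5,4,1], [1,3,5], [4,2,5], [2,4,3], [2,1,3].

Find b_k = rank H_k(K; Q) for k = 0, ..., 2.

b_0 = 1, b_1 = 1, b_2 = 0.

We work with the vertex ordering 1 < 2 < 3 < 4 < 5. The simplices of K, each written with vertices in increasing order, are:

  0-simplices (5): [1], [2], [3], [4], [5]
  1-simplices (10): [1,2], [1,3], [1,4], [1,5], [2,3], [2,4], [2,5], [3,4], [3,5], [4,5]
  2-simplices (5): [1,2,3], [1,3,5], [1,4,5], [2,3,4], [2,4,5]

Hence C_0 ≅ Z^5, C_1 ≅ Z^10, C_2 ≅ Z^5.

∂_1: C_1 → C_0 maps an edge to its endpoints' difference, ∂[p,q] = q − p.
This gives a 5×10 integer matrix of rank 4; reducing to Smith normal form yields diagonal entries (1,1,1,1).

Boundary ∂_2: C_2 → C_1 acts by ∂[p,q,r] = [q,r] − [p,r] + [p,q]. For instance
  ∂[1,3,5] = [3,5] − [1,5] + [1,3],
  ∂[2,3,4] = [3,4] − [2,4] + [2,3].
This gives a 10×5 integer matrix of rank 5; reducing to Smith normal form yields diagonal entries (1,1,1,1,1).

Now H_k = ker ∂_k / im ∂_{k+1}, so:

  H_0: rank C_0 − rank ∂_1 = 5 − 4 = 1, and the invariant factors of ∂_1 are all 1, so H_0 = Z.
  H_1: rank ker ∂_1 − rank ∂_2 = (10 − 4) − 5 = 1, and the invariant factors of ∂_2 are all 1, so H_1 = Z.
  H_2: rank ker ∂_2 − rank ∂_3 = (5 − 5) − 0 = 0, and there is no ∂_3, so H_2 = 0.

Hence the Betti numbers are b_0 = 1, b_1 = 1, b_2 = 0.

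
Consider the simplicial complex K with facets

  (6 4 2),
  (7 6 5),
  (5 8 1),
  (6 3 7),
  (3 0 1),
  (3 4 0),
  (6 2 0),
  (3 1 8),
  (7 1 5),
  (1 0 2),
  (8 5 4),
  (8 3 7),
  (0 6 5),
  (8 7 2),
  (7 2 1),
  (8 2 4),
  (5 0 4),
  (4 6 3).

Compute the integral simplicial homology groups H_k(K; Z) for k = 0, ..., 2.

H_0 = Z,  H_1 = Z ⊕ Z/2,  H_2 = 0.

Fix the vertex order 0 < 1 < 2 < 3 < 4 < 5 < 6 < 7 < 8 and write every simplex with vertices in increasing order. Then dim K = 2 and the simplices of K are:

  0-simplices (9): [0], [1], [2], [3], [4], [5], [6], [7], [8]
  1-simplices (27): (27 of them)
  2-simplices (18): [0,1,2], [0,1,3], [0,2,6], [0,3,4], [0,4,5], [0,5,6], [1,2,7], [1,3,8], [1,5,7], [1,5,8], [2,4,6], [2,4,8], [2,7,8], [3,4,6], [3,6,7], [3,7,8], [4,5,8], [5,6,7]

so the chain groups are C_0 ≅ Z^9, C_1 ≅ Z^27, C_2 ≅ Z^18.

∂_1: C_1 → C_0 sends each edge [p,q] (with p < q) to q − p.
This gives a 9×27 integer matrix of rank 8; reducing to Smith normal form yields diagonal entries (1,1,1,1,1,1,1,1).

∂_2: C_2 → C_1 sends each 2-simplex [p,q,r] to [q,r] − [p,r] + [p,q]. For instance
  ∂[1,5,8] = [5,8] − [1,8] + [1,5],
  ∂[3,6,7] = [6,7] − [3,7] + [3,6].
As a 27×18 matrix over Z this has rank 18, with invariant factors (1,1,1,1,1,1,1,1,1,1,1,1,1,1,1,1,1,2).

Reading off H_k = ker ∂_k / im ∂_{k+1}:

  H_0: rank C_0 − rank ∂_1 = 9 − 8 = 1, and the invariant factors of ∂_1 are all 1, so H_0 = Z.
  H_1: rank ker ∂_1 − rank ∂_2 = (27 − 8) − 18 = 1, and ∂_2 has invariant factor 2 > 1, so H_1 = Z ⊕ Z/2.
  H_2: rank ker ∂_2 − rank ∂_3 = (18 − 18) − 0 = 0, and there is no ∂_3, so H_2 = 0.

As a check, the Euler characteristic is 9 − 27 + 18 = 0, which agrees with 1 − 1 + 0 = 0.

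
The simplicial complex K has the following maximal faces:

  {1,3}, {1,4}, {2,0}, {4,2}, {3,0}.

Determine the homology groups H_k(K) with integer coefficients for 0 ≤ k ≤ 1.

Fix the vertex order 0 < 1 < 2 < 3 < 4 and write every simplex with vertices in increasing order. Then dim K = 1 and the simplices of K are:

  0-simplices (5): [0], [1], [2], [3], [4]
  1-simplices (5): [0,2], [0,3], [1,3], [1,4], [2,4]

so the chain groups are C_0 ≅ Z^5, C_1 ≅ Z^5.

Boundary ∂_1: C_1 → C_0 is given by ∂[p,q] = [q] − [p]. For instance
  ∂[1,3] = [3] − [1].
This gives a 5×5 integer matrix of rank 4; reducing to Smith normal form yields diagonal entries (1,1,1,1).

Now H_k = ker ∂_k / im ∂_{k+1}, so:

  H_0: rank C_0 − rank ∂_1 = 5 − 4 = 1, and the invariant factors of ∂_1 are all 1, so H_0 = Z.
  H_1: rank ker ∂_1 − rank ∂_2 = (5 − 4) − 0 = 1, and there is no ∂_2, so H_1 = Z.

As a check, the Euler characteristic is 5 − 5 = 0, which agrees with 1 − 1 = 0.
(K is a triangulation of the circle S^1.)

H_0 = Z,  H_1 = Z.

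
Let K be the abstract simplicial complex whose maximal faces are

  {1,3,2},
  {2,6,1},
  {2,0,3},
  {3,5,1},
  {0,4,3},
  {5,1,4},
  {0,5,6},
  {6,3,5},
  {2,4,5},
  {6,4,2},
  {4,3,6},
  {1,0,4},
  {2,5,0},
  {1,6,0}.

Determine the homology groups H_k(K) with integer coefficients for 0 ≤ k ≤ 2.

Take the total order 0 < 1 < 2 < 3 < 4 < 5 < 6 on the vertex set. Then K (dimension 2) consists of the simplices:

  0-simplices (7): [0], [1], [2], [3], [4], [5], [6]
  1-simplices (21): [0,1], [0,2], [0,3], [0,4], [0,5], [0,6], [1,2], [1,3], [1,4], [1,5], [1,6], [2,3], [2,4], [2,5], [2,6], [3,4], [3,5], [3,6], [4,5], [4,6], [5,6]
  2-simplices (14): [0,1,4], [0,1,6], [0,2,3], [0,2,5], [0,3,4], [0,5,6], [1,2,3], [1,2,6], [1,3,5], [1,4,5], [2,4,5], [2,4,6], [3,4,6], [3,5,6]

so the chain groups are C_0 ≅ Z^7, C_1 ≅ Z^21, C_2 ≅ Z^14.

Boundary ∂_1: C_1 → C_0 is given by ∂[p,q] = [q] − [p]. For instance
  ∂[1,4] = [4] − [1].
This gives a 7×21 integer matrix of rank 6; reducing to Smith normal form yields diagonal entries (1,1,1,1,1,1).

Boundary ∂_2: C_2 → C_1 maps a triangle to the signed sum of its edges. For instance
  ∂[0,3,4] = [3,4] − [0,4] + [0,3],
  ∂[2,4,5] = [4,5] − [2,5] + [2,4].
The 21×14 boundary matrix has rank 13 and Smith normal form diag(1,1,1,1,1,1,1,1,1,1,1,1,1).

Now H_k = ker ∂_k / im ∂_{k+1}, so:

  H_0: rank C_0 − rank ∂_1 = 7 − 6 = 1, and the invariant factors of ∂_1 are all 1, so H_0 = Z.
  H_1: rank ker ∂_1 − rank ∂_2 = (21 − 6) − 13 = 2, and the invariant factors of ∂_2 are all 1, so H_1 = Z^2.
  H_2: rank ker ∂_2 − rank ∂_3 = (14 − 13) − 0 = 1, and there is no ∂_3, so H_2 = Z.

As a check, the Euler characteristic is 7 − 21 + 14 = 0, which agrees with 1 − 2 + 1 = 0.
(K is a triangulation of the torus T^2.)

H_0 = Z,  H_1 = Z^2,  H_2 = Z.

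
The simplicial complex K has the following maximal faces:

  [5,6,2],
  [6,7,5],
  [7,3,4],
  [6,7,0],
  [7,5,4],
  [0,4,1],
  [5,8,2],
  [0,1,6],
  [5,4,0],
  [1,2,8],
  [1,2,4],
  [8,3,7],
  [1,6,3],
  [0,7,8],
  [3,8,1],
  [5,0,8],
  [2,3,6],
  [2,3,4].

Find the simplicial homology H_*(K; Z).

Order the vertices as 0 < 1 < 2 < 3 < 4 < 5 < 6 < 7 < 8. Listing each simplex with vertices in this order, K has dimension 2 with simplices:

  0-simplices (9): [0], [1], [2], [3], [4], [5], [6], [7], [8]
  1-simplices (27): (27 of them)
  2-simplices (18): [0,1,4], [0,1,6], [0,4,5], [0,5,8], [0,6,7], [0,7,8], [1,2,4], [1,2,8], [1,3,6], [1,3,8], [2,3,4], [2,3,6], [2,5,6], [2,5,8], [3,4,7], [3,7,8], [4,5,7], [5,6,7]

so the chain groups are C_0 ≅ Z^9, C_1 ≅ Z^27, C_2 ≅ Z^18.

The boundary map ∂_1: C_1 → C_0 maps an edge to its endpoints' difference, ∂[p,q] = q − p. For instance
  ∂[5,8] = [8] − [5].
The resulting 9×27 matrix has rank 8, and its Smith normal form has invariant factors (1,1,1,1,1,1,1,1).

Boundary ∂_2: C_2 → C_1 acts by ∂[p,q,r] = [q,r] − [p,r] + [p,q]. For instance
  ∂[0,5,8] = [5,8] − [0,8] + [0,5],
  ∂[1,3,8] = [3,8] − [1,8] + [1,3].
This gives a 27×18 integer matrix of rank 18; reducing to Smith normal form yields diagonal entries (1,1,1,1,1,1,1,1,1,1,1,1,1,1,1,1,1,2).

From H_k ≅ ker(∂_k) / im(∂_{k+1}) we obtain:

  H_0: rank C_0 − rank ∂_1 = 9 − 8 = 1, and the invariant factors of ∂_1 are all 1, so H_0 ≅ Z.
  H_1: rank ker ∂_1 − rank ∂_2 = (27 − 8) − 18 = 1, and ∂_2 has invariant factor 2 > 1, so H_1 ≅ Z ⊕ Z/2.
  H_2: rank ker ∂_2 − rank ∂_3 = (18 − 18) − 0 = 0, and there is no ∂_3, so H_2 ≅ 0.

H_0 ≅ Z,  H_1 ≅ Z ⊕ Z/2,  H_2 = 0.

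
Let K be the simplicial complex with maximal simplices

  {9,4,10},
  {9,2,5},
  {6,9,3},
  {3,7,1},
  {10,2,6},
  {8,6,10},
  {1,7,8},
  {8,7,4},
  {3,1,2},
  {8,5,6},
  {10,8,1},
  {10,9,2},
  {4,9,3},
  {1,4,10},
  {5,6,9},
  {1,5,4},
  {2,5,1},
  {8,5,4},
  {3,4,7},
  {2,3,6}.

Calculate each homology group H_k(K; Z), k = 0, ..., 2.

Take the total order 1 < 2 < 3 < 4 < 5 < 6 < 7 < 8 < 9 < 10 on the vertex set. Then K (dimension 2) consists of the simplices:

  0-simplices (10): [1], [2], [3], [4], [5], [6], [7], [8], [9], [10]
  1-simplices (30): (30 of them)
  2-simplices (20): (20 of them)

giving chain groups C_0 ≅ Z^10, C_1 ≅ Z^30, C_2 ≅ Z^20.

∂_1: C_1 → C_0 sends each edge [p,q] (with p < q) to q − p. For instance
  ∂[1,5] = [5] − [1].
This gives a 10×30 integer matrix of rank 9; reducing to Smith normal form yields diagonal entries (1,1,1,1,1,1,1,1,1).

Boundary ∂_2: C_2 → C_1 maps a triangle to the signed sum of its edges. For instance
  ∂[1,2,3] = [2,3] − [1,3] + [1,2],
  ∂[1,2,5] = [2,5] − [1,5] + [1,2].
The 30×20 boundary matrix has rank 20 and Smith normal form diag(1,1,1,1,1,1,1,1,1,1,1,1,1,1,1,1,1,1,1,2).

Computing H_k = (kernel of ∂_k) / (image of ∂_{k+1}):

  H_0: rank C_0 − rank ∂_1 = 10 − 9 = 1, and the invariant factors of ∂_1 are all 1, so H_0 ≅ Z.
  H_1: rank ker ∂_1 − rank ∂_2 = (30 − 9) − 20 = 1, and ∂_2 has invariant factor 2 > 1, so H_1 ≅ Z ⊕ Z/2Z.
  H_2: rank ker ∂_2 − rank ∂_3 = (20 − 20) − 0 = 0, and there is no ∂_3, so H_2 ≅ 0.

As a check, the Euler characteristic is 10 − 30 + 20 = 0, which agrees with 1 − 1 + 0 = 0.
(K is a triangulation of the Klein bottle.)

H_0 ≅ Z,  H_1 ≅ Z ⊕ Z/2Z,  H_2 = 0.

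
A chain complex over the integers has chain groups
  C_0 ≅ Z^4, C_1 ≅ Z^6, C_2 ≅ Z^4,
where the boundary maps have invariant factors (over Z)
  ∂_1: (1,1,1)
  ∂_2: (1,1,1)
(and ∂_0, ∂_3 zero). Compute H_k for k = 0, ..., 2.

H_0 = Z,  H_1 = 0,  H_2 = Z.

H_0: b_0 = 4 − 0 − 3 = 1; torsion from ∂_1 factors > 1: none. So H_0 = Z.
H_1: b_1 = 6 − 3 − 3 = 0; torsion from ∂_2 factors > 1: none. So H_1 = 0.
H_2: b_2 = 4 − 3 − 0 = 1; torsion from ∂_3 factors > 1: none. So H_2 = Z.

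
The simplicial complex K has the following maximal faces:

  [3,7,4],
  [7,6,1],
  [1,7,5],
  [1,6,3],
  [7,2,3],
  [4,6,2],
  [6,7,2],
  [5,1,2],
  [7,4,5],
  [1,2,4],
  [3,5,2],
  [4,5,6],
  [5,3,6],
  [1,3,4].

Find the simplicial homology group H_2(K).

H_2 = Z.

Fix the vertex order 1 < 2 < 3 < 4 < 5 < 6 < 7 and write every simplex with vertices in increasing order. Then dim K = 2 and the simplices of K are:

  0-simplices (7): [1], [2], [3], [4], [5], [6], [7]
  1-simplices (21): [1,2], [1,3], [1,4], [1,5], [1,6], [1,7], [2,3], [2,4], [2,5], [2,6], [2,7], [3,4], [3,5], [3,6], [3,7], [4,5], [4,6], [4,7], [5,6], [5,7], [6,7]
  2-simplices (14): [1,2,4], [1,2,5], [1,3,4], [1,3,6], [1,5,7], [1,6,7], [2,3,5], [2,3,7], [2,4,6], [2,6,7], [3,4,7], [3,5,6], [4,5,6], [4,5,7]

Hence C_0 ≅ Z^7, C_1 ≅ Z^21, C_2 ≅ Z^14.

The boundary map ∂_1: C_1 → C_0 maps an edge to its endpoints' difference, ∂[p,q] = q − p. For instance
  ∂[1,4] = [4] − [1].
This gives a 7×21 integer matrix of rank 6; reducing to Smith normal form yields diagonal entries (1,1,1,1,1,1).

The boundary map ∂_2: C_2 → C_1 maps a triangle to the signed sum of its edges. For instance
  ∂[2,4,6] = [4,6] − [2,6] + [2,4],
  ∂[1,2,4] = [2,4] − [1,4] + [1,2].
The resulting 21×14 matrix has rank 13, and its Smith normal form has invariant factors (1,1,1,1,1,1,1,1,1,1,1,1,1).

Reading off H_k = ker ∂_k / im ∂_{k+1}:

  H_2: rank ker ∂_2 − rank ∂_3 = (14 − 13) − 0 = 1, and there is no ∂_3, so H_2 ≅ Z.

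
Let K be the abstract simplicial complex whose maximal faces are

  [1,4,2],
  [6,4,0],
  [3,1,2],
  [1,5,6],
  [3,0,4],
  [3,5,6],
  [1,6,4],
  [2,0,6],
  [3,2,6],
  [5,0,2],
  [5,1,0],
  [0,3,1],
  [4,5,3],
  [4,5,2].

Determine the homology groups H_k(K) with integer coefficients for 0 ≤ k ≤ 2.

Take the total order 0 < 1 < 2 < 3 < 4 < 5 < 6 on the vertex set. Then K (dimension 2) consists of the simplices:

  0-simplices (7): [0], [1], [2], [3], [4], [5], [6]
  1-simplices (21): [0,1], [0,2], [0,3], [0,4], [0,5], [0,6], [1,2], [1,3], [1,4], [1,5], [1,6], [2,3], [2,4], [2,5], [2,6], [3,4], [3,5], [3,6], [4,5], [4,6], [5,6]
  2-simplices (14): [0,1,3], [0,1,5], [0,2,5], [0,2,6], [0,3,4], [0,4,6], [1,2,3], [1,2,4], [1,4,6], [1,5,6], [2,3,6], [2,4,5], [3,4,5], [3,5,6]

Hence C_0 ≅ Z^7, C_1 ≅ Z^21, C_2 ≅ Z^14.

The boundary map ∂_1: C_1 → C_0 is given by ∂[p,q] = [q] − [p]. For instance
  ∂[3,4] = [4] − [3].
The 7×21 boundary matrix has rank 6 and Smith normal form diag(1,1,1,1,1,1).

The boundary map ∂_2: C_2 → C_1 sends each 2-simplex [p,q,r] to [q,r] − [p,r] + [p,q]. For instance
  ∂[0,1,5] = [1,5] − [0,5] + [0,1],
  ∂[0,3,4] = [3,4] − [0,4] + [0,3].
This gives a 21×14 integer matrix of rank 13; reducing to Smith normal form yields diagonal entries (1,1,1,1,1,1,1,1,1,1,1,1,1).

Reading off H_k = ker ∂_k / im ∂_{k+1}:

  H_0: rank C_0 − rank ∂_1 = 7 − 6 = 1, and the invariant factors of ∂_1 are all 1, so H_0 ≅ Z.
  H_1: rank ker ∂_1 − rank ∂_2 = (21 − 6) − 13 = 2, and the invariant factors of ∂_2 are all 1, so H_1 ≅ Z^2.
  H_2: rank ker ∂_2 − rank ∂_3 = (14 − 13) − 0 = 1, and there is no ∂_3, so H_2 ≅ Z.

H_0 = Z,  H_1 = Z^2,  H_2 = Z.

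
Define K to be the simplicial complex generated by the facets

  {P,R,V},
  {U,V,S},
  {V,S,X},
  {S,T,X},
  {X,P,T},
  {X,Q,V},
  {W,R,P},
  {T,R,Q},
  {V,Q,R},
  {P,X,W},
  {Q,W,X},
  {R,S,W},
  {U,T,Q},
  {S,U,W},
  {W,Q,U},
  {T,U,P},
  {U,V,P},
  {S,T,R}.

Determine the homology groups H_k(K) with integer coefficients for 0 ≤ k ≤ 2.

Fix the vertex order P < Q < R < S < T < U < V < W < X and write every simplex with vertices in increasing order. Then dim K = 2 and the simplices of K are:

  0-simplices (9): P, Q, R, S, T, U, V, W, X
  1-simplices (27): PR, PT, PU, PV, PW, PX, QR, QT, QU, QV, QW, QX, RS, RT, RV, RW, ST, SU, SV, SW, SX, TU, TX, UV, UW, VX, WX
  2-simplices (18): PRV, PRW, PTU, PTX, PUV, PWX, QRT, QRV, QTU, QUW, QVX, QWX, RST, RSW, STX, SUV, SUW, SVX

so the chain groups are C_0 ≅ Z^9, C_1 ≅ Z^27, C_2 ≅ Z^18.

∂_1: C_1 → C_0 maps an edge to its endpoints' difference, ∂[p,q] = q − p.
This gives a 9×27 integer matrix of rank 8; reducing to Smith normal form yields diagonal entries (1,1,1,1,1,1,1,1).

Boundary ∂_2: C_2 → C_1 sends each 2-simplex [p,q,r] to [q,r] − [p,r] + [p,q]. For instance
  ∂PWX = WX − PX + PW,
  ∂PRW = RW − PW + PR.
This gives a 27×18 integer matrix of rank 17; reducing to Smith normal form yields diagonal entries (1,1,1,1,1,1,1,1,1,1,1,1,1,1,1,1,1).

From H_k ≅ ker(∂_k) / im(∂_{k+1}) we obtain:

  H_0: rank C_0 − rank ∂_1 = 9 − 8 = 1, and the invariant factors of ∂_1 are all 1, so H_0 = Z.
  H_1: rank ker ∂_1 − rank ∂_2 = (27 − 8) − 17 = 2, and the invariant factors of ∂_2 are all 1, so H_1 = Z^2.
  H_2: rank ker ∂_2 − rank ∂_3 = (18 − 17) − 0 = 1, and there is no ∂_3, so H_2 = Z.

As a check, the Euler characteristic is 9 − 27 + 18 = 0, which agrees with 1 − 2 + 1 = 0.
(K is a triangulation of the torus T^2.)

H_0 ≅ Z,  H_1 ≅ Z^2,  H_2 ≅ Z.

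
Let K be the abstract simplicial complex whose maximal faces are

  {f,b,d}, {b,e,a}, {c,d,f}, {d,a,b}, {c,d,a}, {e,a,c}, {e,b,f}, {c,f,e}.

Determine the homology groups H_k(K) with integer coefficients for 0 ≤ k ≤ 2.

H_0 = Z,  H_1 = 0,  H_2 = Z.

We work with the vertex ordering a < b < c < d < e < f. The simplices of K, each written with vertices in increasing order, are:

  0-simplices (6): a, b, c, d, e, f
  1-simplices (12): ab, ac, ad, ae, bd, be, bf, cd, ce, cf, df, ef
  2-simplices (8): abd, abe, acd, ace, bdf, bef, cdf, cef

so the chain groups are C_0 ≅ Z^6, C_1 ≅ Z^12, C_2 ≅ Z^8.

The boundary map ∂_1: C_1 → C_0 maps an edge to its endpoints' difference, ∂[p,q] = q − p.
The resulting 6×12 matrix has rank 5, and its Smith normal form has invariant factors (1,1,1,1,1).

Boundary ∂_2: C_2 → C_1 maps a triangle to the signed sum of its edges. For instance
  ∂cdf = df − cf + cd,
  ∂abd = bd − ad + ab.
The 12×8 boundary matrix has rank 7 and Smith normal form diag(1,1,1,1,1,1,1).

From H_k ≅ ker(∂_k) / im(∂_{k+1}) we obtain:

  H_0: rank C_0 − rank ∂_1 = 6 − 5 = 1, and the invariant factors of ∂_1 are all 1, so H_0 = Z.
  H_1: rank ker ∂_1 − rank ∂_2 = (12 − 5) − 7 = 0, and the invariant factors of ∂_2 are all 1, so H_1 = 0.
  H_2: rank ker ∂_2 − rank ∂_3 = (8 − 7) − 0 = 1, and there is no ∂_3, so H_2 = Z.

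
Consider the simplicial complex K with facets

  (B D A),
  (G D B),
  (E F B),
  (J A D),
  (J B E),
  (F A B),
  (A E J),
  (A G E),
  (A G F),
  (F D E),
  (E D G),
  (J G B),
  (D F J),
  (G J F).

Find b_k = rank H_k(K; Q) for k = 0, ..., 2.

Take the total order A < B < D < E < F < G < J on the vertex set. Then K (dimension 2) consists of the simplices:

  0-simplices (7): A, B, D, E, F, G, J
  1-simplices (21): AB, AD, AE, AF, AG, AJ, BD, BE, BF, BG, BJ, DE, DF, DG, DJ, EF, EG, EJ, FG, FJ, GJ
  2-simplices (14): ABD, ABF, ADJ, AEG, AEJ, AFG, BDG, BEF, BEJ, BGJ, DEF, DEG, DFJ, FGJ

giving chain groups C_0 ≅ Z^7, C_1 ≅ Z^21, C_2 ≅ Z^14.

The boundary map ∂_1: C_1 → C_0 sends each edge [p,q] (with p < q) to q − p. For instance
  ∂DJ = J − D.
The resulting 7×21 matrix has rank 6, and its Smith normal form has invariant factors (1,1,1,1,1,1).

The boundary map ∂_2: C_2 → C_1 acts by ∂[p,q,r] = [q,r] − [p,r] + [p,q]. For instance
  ∂AFG = FG − AG + AF,
  ∂ADJ = DJ − AJ + AD.
As a 21×14 matrix over Z this has rank 13, with invariant factors (1,1,1,1,1,1,1,1,1,1,1,1,1).

From H_k ≅ ker(∂_k) / im(∂_{k+1}) we obtain:

  H_0: rank C_0 − rank ∂_1 = 7 − 6 = 1, and the invariant factors of ∂_1 are all 1, so H_0 = Z.
  H_1: rank ker ∂_1 − rank ∂_2 = (21 − 6) − 13 = 2, and the invariant factors of ∂_2 are all 1, so H_1 = Z^2.
  H_2: rank ker ∂_2 − rank ∂_3 = (14 − 13) − 0 = 1, and there is no ∂_3, so H_2 = Z.

Hence the Betti numbers are b_0 = 1, b_1 = 2, b_2 = 1.

b_0 = 1, b_1 = 2, b_2 = 1.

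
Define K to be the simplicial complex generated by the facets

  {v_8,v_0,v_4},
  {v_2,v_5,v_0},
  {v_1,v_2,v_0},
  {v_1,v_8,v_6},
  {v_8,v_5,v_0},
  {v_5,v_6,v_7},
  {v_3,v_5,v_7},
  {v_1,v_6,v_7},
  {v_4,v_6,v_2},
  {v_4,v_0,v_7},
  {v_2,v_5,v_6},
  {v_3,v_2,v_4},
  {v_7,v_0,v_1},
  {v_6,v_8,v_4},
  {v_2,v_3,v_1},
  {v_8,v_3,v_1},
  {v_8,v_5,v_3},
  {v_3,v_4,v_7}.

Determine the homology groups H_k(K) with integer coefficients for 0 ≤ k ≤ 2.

Take the total order v_0 < v_1 < v_2 < v_3 < v_4 < v_5 < v_6 < v_7 < v_8 on the vertex set. Then K (dimension 2) consists of the simplices:

  0-simplices (9): [v_0], [v_1], [v_2], [v_3], [v_4], [v_5], [v_6], [v_7], [v_8]
  1-simplices (27): (27 of them)
  2-simplices (18): (18 of them)

giving chain groups C_0 ≅ Z^9, C_1 ≅ Z^27, C_2 ≅ Z^18.

The boundary map ∂_1: C_1 → C_0 sends each edge [p,q] (with p < q) to q − p. For instance
  ∂[v_1,v_6] = [v_6] − [v_1].
As a 9×27 matrix over Z this has rank 8, with invariant factors (1,1,1,1,1,1,1,1).

The boundary map ∂_2: C_2 → C_1 acts by ∂[p,q,r] = [q,r] − [p,r] + [p,q]. For instance
  ∂[v_0,v_4,v_8] = [v_4,v_8] − [v_0,v_8] + [v_0,v_4],
  ∂[v_0,v_4,v_7] = [v_4,v_7] − [v_0,v_7] + [v_0,v_4].
The resulting 27×18 matrix has rank 17, and its Smith normal form has invariant factors (1,1,1,1,1,1,1,1,1,1,1,1,1,1,1,1,1).

Computing H_k = (kernel of ∂_k) / (image of ∂_{k+1}):

  H_0: rank C_0 − rank ∂_1 = 9 − 8 = 1, and the invariant factors of ∂_1 are all 1, so H_0 ≅ Z.
  H_1: rank ker ∂_1 − rank ∂_2 = (27 − 8) − 17 = 2, and the invariant factors of ∂_2 are all 1, so H_1 ≅ Z^2.
  H_2: rank ker ∂_2 − rank ∂_3 = (18 − 17) − 0 = 1, and there is no ∂_3, so H_2 ≅ Z.

(K is a triangulation of the torus T^2.)

H_0 ≅ Z,  H_1 ≅ Z^2,  H_2 ≅ Z.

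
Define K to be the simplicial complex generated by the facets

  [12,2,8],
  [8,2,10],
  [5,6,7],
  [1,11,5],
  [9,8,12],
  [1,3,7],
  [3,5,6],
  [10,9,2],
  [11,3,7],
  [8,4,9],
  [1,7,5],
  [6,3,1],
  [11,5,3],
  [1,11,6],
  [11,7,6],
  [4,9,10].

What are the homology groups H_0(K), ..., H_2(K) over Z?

H_0 = Z^2,  H_1 = Z ⊕ Z/2,  H_2 = 0.

Fix the vertex order 1 < 2 < 3 < 4 < 5 < 6 < 7 < 8 < 9 < 10 < 11 < 12 and write every simplex with vertices in increasing order. Then dim K = 2 and the simplices of K are:

  0-simplices (12): [1], [2], [3], [4], [5], [6], [7], [8], [9], [10], [11], [12]
  1-simplices (27): (27 of them)
  2-simplices (16): [1,3,6], [1,3,7], [1,5,7], [1,5,11], [1,6,11], [2,8,10], [2,8,12], [2,9,10], [3,5,6], [3,5,11], [3,7,11], [4,8,9], [4,9,10], [5,6,7], [6,7,11], [8,9,12]

Hence C_0 ≅ Z^12, C_1 ≅ Z^27, C_2 ≅ Z^16.

The boundary map ∂_1: C_1 → C_0 is given by ∂[p,q] = [q] − [p].
As a 12×27 matrix over Z this has rank 10, with invariant factors (1,1,1,1,1,1,1,1,1,1).

Boundary ∂_2: C_2 → C_1 maps a triangle to the signed sum of its edges. For instance
  ∂[2,8,10] = [8,10] − [2,10] + [2,8],
  ∂[1,5,7] = [5,7] − [1,7] + [1,5].
The 27×16 boundary matrix has rank 16 and Smith normal form diag(1,1,1,1,1,1,1,1,1,1,1,1,1,1,1,2).

From H_k ≅ ker(∂_k) / im(∂_{k+1}) we obtain:

  H_0: rank C_0 − rank ∂_1 = 12 − 10 = 2, and the invariant factors of ∂_1 are all 1, so H_0 = Z^2.
  H_1: rank ker ∂_1 − rank ∂_2 = (27 − 10) − 16 = 1, and ∂_2 has invariant factor 2 > 1, so H_1 = Z ⊕ Z/2.
  H_2: rank ker ∂_2 − rank ∂_3 = (16 − 16) − 0 = 0, and there is no ∂_3, so H_2 = 0.

As a check, the Euler characteristic is 12 − 27 + 16 = 1, which agrees with 2 − 1 + 0 = 1.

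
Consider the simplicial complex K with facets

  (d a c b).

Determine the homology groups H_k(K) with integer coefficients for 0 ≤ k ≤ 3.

H_0 ≅ Z,  H_1 = 0,  H_2 = 0,  H_3 = 0.

Take the total order a < b < c < d on the vertex set. Then K (dimension 3) consists of the simplices:

  0-simplices (4): a, b, c, d
  1-simplices (6): ab, ac, ad, bc, bd, cd
  2-simplices (4): abc, abd, acd, bcd
  3-simplices (1): abcd

giving chain groups C_0 ≅ Z^4, C_1 ≅ Z^6, C_2 ≅ Z^4, C_3 ≅ Z^1.

∂_1: C_1 → C_0 sends each edge [p,q] (with p < q) to q − p.
The 4×6 boundary matrix has rank 3 and Smith normal form diag(1,1,1).

Boundary ∂_2: C_2 → C_1 acts by ∂[p,q,r] = [q,r] − [p,r] + [p,q]. For instance
  ∂bcd = cd − bd + bc,
  ∂abc = bc − ac + ab.
The resulting 6×4 matrix has rank 3, and its Smith normal form has invariant factors (1,1,1).

The boundary map ∂_3: C_3 → C_2 sends each 3-simplex σ to the alternating sum Σ_i (−1)^i (σ with its i-th vertex removed). For instance
  ∂abcd = bcd − acd + abd − abc.
This gives a 4×1 integer matrix of rank 1; reducing to Smith normal form yields diagonal entries (1).

Reading off H_k = ker ∂_k / im ∂_{k+1}:

  H_0: rank C_0 − rank ∂_1 = 4 − 3 = 1, and the invariant factors of ∂_1 are all 1, so H_0 ≅ Z.
  H_1: rank ker ∂_1 − rank ∂_2 = (6 − 3) − 3 = 0, and the invariant factors of ∂_2 are all 1, so H_1 ≅ 0.
  H_2: rank ker ∂_2 − rank ∂_3 = (4 − 3) − 1 = 0, and the invariant factors of ∂_3 are all 1, so H_2 ≅ 0.
  H_3: rank ker ∂_3 − rank ∂_4 = (1 − 1) − 0 = 0, and there is no ∂_4, so H_3 ≅ 0.

As a check, the Euler characteristic is 4 − 6 + 4 − 1 = 1, which agrees with 1 − 0 + 0 − 0 = 1.
(K is a triangulation of the 3-simplex.)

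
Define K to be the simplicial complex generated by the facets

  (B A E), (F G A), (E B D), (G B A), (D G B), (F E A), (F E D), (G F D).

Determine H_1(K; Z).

K has 6 vertices, 12 edges, 8 triangles.
rank ∂_1 = 5, rank ∂_2 = 7 ⇒ b_1 = 12 − 5 − 7 = 0; all invariant factors of ∂_2 are 1 so no torsion. So H_1 ≅ 0.

H_1 ≅ 0.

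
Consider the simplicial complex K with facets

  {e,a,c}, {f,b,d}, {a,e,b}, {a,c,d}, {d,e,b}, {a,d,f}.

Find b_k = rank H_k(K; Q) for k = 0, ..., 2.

Order the vertices as a < b < c < d < e < f. Listing each simplex with vertices in this order, K has dimension 2 with simplices:

  0-simplices (6): a, b, c, d, e, f
  1-simplices (12): ab, ac, ad, ae, af, bd, be, bf, cd, ce, de, df
  2-simplices (6): abe, acd, ace, adf, bde, bdf

so the chain groups are C_0 ≅ Z^6, C_1 ≅ Z^12, C_2 ≅ Z^6.

The boundary map ∂_1: C_1 → C_0 is given by ∂[p,q] = [q] − [p]. For instance
  ∂ad = d − a.
The 6×12 boundary matrix has rank 5 and Smith normal form diag(1,1,1,1,1).

Boundary ∂_2: C_2 → C_1 maps a triangle to the signed sum of its edges. For instance
  ∂abe = be − ae + ab,
  ∂acd = cd − ad + ac.
The resulting 12×6 matrix has rank 6, and its Smith normal form has invariant factors (1,1,1,1,1,1).

Computing H_k = (kernel of ∂_k) / (image of ∂_{k+1}):

  H_0: rank C_0 − rank ∂_1 = 6 − 5 = 1, and the invariant factors of ∂_1 are all 1, so H_0 = Z.
  H_1: rank ker ∂_1 − rank ∂_2 = (12 − 5) − 6 = 1, and the invariant factors of ∂_2 are all 1, so H_1 = Z.
  H_2: rank ker ∂_2 − rank ∂_3 = (6 − 6) − 0 = 0, and there is no ∂_3, so H_2 = 0.

Hence the Betti numbers are b_0 = 1, b_1 = 1, b_2 = 0.

b_0 = 1, b_1 = 1, b_2 = 0.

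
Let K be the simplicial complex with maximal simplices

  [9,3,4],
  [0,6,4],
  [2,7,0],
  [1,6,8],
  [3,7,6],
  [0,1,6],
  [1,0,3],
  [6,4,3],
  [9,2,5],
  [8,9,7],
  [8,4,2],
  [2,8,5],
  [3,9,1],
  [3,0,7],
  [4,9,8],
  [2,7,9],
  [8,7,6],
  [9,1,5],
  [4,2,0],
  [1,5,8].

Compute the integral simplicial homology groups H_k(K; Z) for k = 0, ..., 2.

H_0 ≅ Z,  H_1 ≅ Z ⊕ Z/2,  H_2 = 0.

Order the vertices as 0 < 1 < 2 < 3 < 4 < 5 < 6 < 7 < 8 < 9. Listing each simplex with vertices in this order, K has dimension 2 with simplices:

  0-simplices (10): [0], [1], [2], [3], [4], [5], [6], [7], [8], [9]
  1-simplices (30): (30 of them)
  2-simplices (20): (20 of them)

Hence C_0 ≅ Z^10, C_1 ≅ Z^30, C_2 ≅ Z^20.

The boundary map ∂_1: C_1 → C_0 maps an edge to its endpoints' difference, ∂[p,q] = q − p. For instance
  ∂[2,7] = [7] − [2].
The 10×30 boundary matrix has rank 9 and Smith normal form diag(1,1,1,1,1,1,1,1,1).

The boundary map ∂_2: C_2 → C_1 sends each 2-simplex [p,q,r] to [q,r] − [p,r] + [p,q]. For instance
  ∂[3,4,6] = [4,6] − [3,6] + [3,4],
  ∂[2,5,9] = [5,9] − [2,9] + [2,5].
This gives a 30×20 integer matrix of rank 20; reducing to Smith normal form yields diagonal entries (1,1,1,1,1,1,1,1,1,1,1,1,1,1,1,1,1,1,1,2).

Now H_k = ker ∂_k / im ∂_{k+1}, so:

  H_0: rank C_0 − rank ∂_1 = 10 − 9 = 1, and the invariant factors of ∂_1 are all 1, so H_0 = Z.
  H_1: rank ker ∂_1 − rank ∂_2 = (30 − 9) − 20 = 1, and ∂_2 has invariant factor 2 > 1, so H_1 = Z ⊕ Z/2.
  H_2: rank ker ∂_2 − rank ∂_3 = (20 − 20) − 0 = 0, and there is no ∂_3, so H_2 = 0.

(K is a triangulation of the Klein bottle.)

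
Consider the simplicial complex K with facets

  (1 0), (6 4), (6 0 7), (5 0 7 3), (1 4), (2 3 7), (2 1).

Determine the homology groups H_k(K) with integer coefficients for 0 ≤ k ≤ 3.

Take the total order 0 < 1 < 2 < 3 < 4 < 5 < 6 < 7 on the vertex set. Then K (dimension 3) consists of the simplices:

  0-simplices (8): [0], [1], [2], [3], [4], [5], [6], [7]
  1-simplices (14): [0,1], [0,3], [0,5], [0,6], [0,7], [1,2], [1,4], [2,3], [2,7], [3,5], [3,7], [4,6], [5,7], [6,7]
  2-simplices (6): [0,3,5], [0,3,7], [0,5,7], [0,6,7], [2,3,7], [3,5,7]
  3-simplices (1): [0,3,5,7]

so the chain groups are C_0 ≅ Z^8, C_1 ≅ Z^14, C_2 ≅ Z^6, C_3 ≅ Z^1.

The boundary map ∂_1: C_1 → C_0 is given by ∂[p,q] = [q] − [p]. For instance
  ∂[0,6] = [6] − [0].
The 8×14 boundary matrix has rank 7 and Smith normal form diag(1,1,1,1,1,1,1).

The boundary map ∂_2: C_2 → C_1 acts by ∂[p,q,r] = [q,r] − [p,r] + [p,q]. For instance
  ∂[0,3,7] = [3,7] − [0,7] + [0,3],
  ∂[3,5,7] = [5,7] − [3,7] + [3,5].
As a 14×6 matrix over Z this has rank 5, with invariant factors (1,1,1,1,1).

∂_3: C_3 → C_2 sends each 3-simplex σ to the alternating sum Σ_i (−1)^i (σ with its i-th vertex removed). For instance
  ∂[0,3,5,7] = [3,5,7] − [0,5,7] + [0,3,7] − [0,3,5].
As a 6×1 matrix over Z this has rank 1, with invariant factors (1).

From H_k ≅ ker(∂_k) / im(∂_{k+1}) we obtain:

  H_0: rank C_0 − rank ∂_1 = 8 − 7 = 1, and the invariant factors of ∂_1 are all 1, so H_0 = Z.
  H_1: rank ker ∂_1 − rank ∂_2 = (14 − 7) − 5 = 2, and the invariant factors of ∂_2 are all 1, so H_1 = Z^2.
  H_2: rank ker ∂_2 − rank ∂_3 = (6 − 5) − 1 = 0, and the invariant factors of ∂_3 are all 1, so H_2 = 0.
  H_3: rank ker ∂_3 − rank ∂_4 = (1 − 1) − 0 = 0, and there is no ∂_4, so H_3 = 0.

H_0 = Z,  H_1 = Z^2,  H_2 = 0,  H_3 = 0.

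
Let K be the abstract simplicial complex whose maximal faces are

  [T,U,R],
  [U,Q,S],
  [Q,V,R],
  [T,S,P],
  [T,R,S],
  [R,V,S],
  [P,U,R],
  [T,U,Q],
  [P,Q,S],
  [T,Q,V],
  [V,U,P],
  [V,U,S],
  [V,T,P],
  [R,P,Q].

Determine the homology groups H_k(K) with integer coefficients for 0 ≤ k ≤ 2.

H_0 = Z,  H_1 = Z^2,  H_2 = Z.

We work with the vertex ordering P < Q < R < S < T < U < V. The simplices of K, each written with vertices in increasing order, are:

  0-simplices (7): P, Q, R, S, T, U, V
  1-simplices (21): PQ, PR, PS, PT, PU, PV, QR, QS, QT, QU, QV, RS, RT, RU, RV, ST, SU, SV, TU, TV, UV
  2-simplices (14): PQR, PQS, PRU, PST, PTV, PUV, QRV, QSU, QTU, QTV, RST, RSV, RTU, SUV

Hence C_0 ≅ Z^7, C_1 ≅ Z^21, C_2 ≅ Z^14.

Boundary ∂_1: C_1 → C_0 sends each edge [p,q] (with p < q) to q − p.
As a 7×21 matrix over Z this has rank 6, with invariant factors (1,1,1,1,1,1).

Boundary ∂_2: C_2 → C_1 sends each 2-simplex [p,q,r] to [q,r] − [p,r] + [p,q]. For instance
  ∂PRU = RU − PU + PR,
  ∂RST = ST − RT + RS.
The resulting 21×14 matrix has rank 13, and its Smith normal form has invariant factors (1,1,1,1,1,1,1,1,1,1,1,1,1).

Computing H_k = (kernel of ∂_k) / (image of ∂_{k+1}):

  H_0: rank C_0 − rank ∂_1 = 7 − 6 = 1, and the invariant factors of ∂_1 are all 1, so H_0 = Z.
  H_1: rank ker ∂_1 − rank ∂_2 = (21 − 6) − 13 = 2, and the invariant factors of ∂_2 are all 1, so H_1 = Z^2.
  H_2: rank ker ∂_2 − rank ∂_3 = (14 − 13) − 0 = 1, and there is no ∂_3, so H_2 = Z.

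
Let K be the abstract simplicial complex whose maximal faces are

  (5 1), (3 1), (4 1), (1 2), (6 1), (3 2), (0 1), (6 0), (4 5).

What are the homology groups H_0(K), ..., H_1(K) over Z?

Order the vertices as 0 < 1 < 2 < 3 < 4 < 5 < 6. Listing each simplex with vertices in this order, K has dimension 1 with simplices:

  0-simplices (7): [0], [1], [2], [3], [4], [5], [6]
  1-simplices (9): [0,1], [0,6], [1,2], [1,3], [1,4], [1,5], [1,6], [2,3], [4,5]

so the chain groups are C_0 ≅ Z^7, C_1 ≅ Z^9.

∂_1: C_1 → C_0 maps an edge to its endpoints' difference, ∂[p,q] = q − p.
As a 7×9 matrix over Z this has rank 6, with invariant factors (1,1,1,1,1,1).

Computing H_k = (kernel of ∂_k) / (image of ∂_{k+1}):

  H_0: rank C_0 − rank ∂_1 = 7 − 6 = 1, and the invariant factors of ∂_1 are all 1, so H_0 = Z.
  H_1: rank ker ∂_1 − rank ∂_2 = (9 − 6) − 0 = 3, and there is no ∂_2, so H_1 = Z^3.

As a check, the Euler characteristic is 7 − 9 = -2, which agrees with 1 − 3 = -2.

H_0 = Z,  H_1 = Z^3.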